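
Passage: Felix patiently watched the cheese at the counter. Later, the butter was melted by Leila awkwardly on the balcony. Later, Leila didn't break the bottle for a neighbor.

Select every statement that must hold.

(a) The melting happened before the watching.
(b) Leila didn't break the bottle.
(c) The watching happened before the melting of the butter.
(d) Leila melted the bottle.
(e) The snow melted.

(c)

(a) Not entailed — the narrative places the watching before the melting, not after.
(b) Not entailed — dropping 'for a neighbor' under negation is not valid — the original leaves open that Leila broke the bottle some other way.
(c) Entailed — the narrative places the watching before the melting.
(d) Not entailed — Leila melted the butter, not the bottle; the bottle belongs to the breaking event.
(e) Not entailed — the butter is what melted, not the snow.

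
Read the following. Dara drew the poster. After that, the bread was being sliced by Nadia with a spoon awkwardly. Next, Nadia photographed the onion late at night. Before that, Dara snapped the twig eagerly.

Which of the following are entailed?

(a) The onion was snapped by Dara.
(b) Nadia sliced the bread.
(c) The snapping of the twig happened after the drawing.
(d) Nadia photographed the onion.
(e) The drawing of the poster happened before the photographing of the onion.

(a) Not entailed — Dara snapped the twig, not the onion; the onion belongs to the photographing event.
(b) Not entailed — 'was slicing' is progressive on an accomplishment; it does not entail the completed 'sliced'.
(c) Not entailed — the narrative doesn't order the drawing relative to the snapping.
(d) Entailed — this follows by dropping conjuncts from the photographing event's description.
(e) Entailed — the narrative places the drawing before the photographing.

(d), (e)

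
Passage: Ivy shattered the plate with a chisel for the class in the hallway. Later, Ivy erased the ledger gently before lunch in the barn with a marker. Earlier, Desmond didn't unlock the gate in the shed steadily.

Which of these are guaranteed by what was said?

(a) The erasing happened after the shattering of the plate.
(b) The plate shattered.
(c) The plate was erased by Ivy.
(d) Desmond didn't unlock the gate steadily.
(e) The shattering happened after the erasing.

(a), (b)

(a) Entailed — the narrative places the shattering before the erasing.
(b) Entailed — 'Ivy shattered the plate' is causative; it entails the inchoative 'the plate shattered'.
(c) Not entailed — Ivy erased the ledger, not the plate; the plate belongs to the shattering event.
(d) Not entailed — dropping 'in the shed' under negation is not valid — the original leaves open that Desmond unlocked the gate some other way.
(e) Not entailed — the narrative places the shattering before the erasing, not after.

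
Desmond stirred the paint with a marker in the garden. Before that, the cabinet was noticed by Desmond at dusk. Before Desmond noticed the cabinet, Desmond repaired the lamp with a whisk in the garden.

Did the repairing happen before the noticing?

The narrative orders the repairing before the noticing.

yes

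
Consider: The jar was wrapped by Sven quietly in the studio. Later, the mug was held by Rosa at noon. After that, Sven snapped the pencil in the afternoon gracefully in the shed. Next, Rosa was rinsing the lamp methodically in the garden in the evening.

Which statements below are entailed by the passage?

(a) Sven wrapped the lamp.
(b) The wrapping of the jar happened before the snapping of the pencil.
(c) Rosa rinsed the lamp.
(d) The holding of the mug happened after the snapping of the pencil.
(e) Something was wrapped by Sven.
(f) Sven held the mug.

(b), (c), (e)

(a) Not entailed — Sven wrapped the jar, not the lamp; the lamp belongs to the rinsing event.
(b) Entailed — the narrative places the wrapping before the snapping.
(c) Entailed — 'rinse' is an activity; 'was rinsing' entails that some rinsing happened, so 'rinsed' holds.
(d) Not entailed — the narrative places the holding before the snapping, not after.
(e) Entailed — this follows by dropping conjuncts from the wrapping event's description.
(f) Not entailed — the passage has Rosa holding the mug, not Sven.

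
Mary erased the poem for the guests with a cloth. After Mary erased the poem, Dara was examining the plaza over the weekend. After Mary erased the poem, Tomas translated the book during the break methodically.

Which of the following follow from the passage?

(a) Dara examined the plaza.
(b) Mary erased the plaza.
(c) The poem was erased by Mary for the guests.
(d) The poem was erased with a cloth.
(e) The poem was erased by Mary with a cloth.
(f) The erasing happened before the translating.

(a) Entailed — 'examine' is an activity; 'was examining' entails that some examining happened, so 'examined' holds.
(b) Not entailed — Mary erased the poem, not the plaza; the plaza belongs to the examining event.
(c) Entailed — dropping 'with a cloth' leaves a sub-description the original still satisfies.
(d) Entailed — this follows by dropping conjuncts from the erasing event's description.
(e) Entailed — dropping 'for the guests' leaves a sub-description the original still satisfies.
(f) Entailed — the narrative places the erasing before the translating.

(a), (c), (d), (e), (f)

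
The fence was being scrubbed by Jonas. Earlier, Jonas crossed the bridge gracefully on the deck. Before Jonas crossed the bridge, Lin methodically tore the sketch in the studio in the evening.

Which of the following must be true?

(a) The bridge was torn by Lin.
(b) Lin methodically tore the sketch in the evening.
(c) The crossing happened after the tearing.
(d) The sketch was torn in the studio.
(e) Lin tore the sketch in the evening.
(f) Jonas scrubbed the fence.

(a) Not entailed — Lin tore the sketch, not the bridge; the bridge belongs to the crossing event.
(b) Entailed — the original entails any weakening of itself; this just drops 'in the studio'.
(c) Entailed — the narrative places the tearing before the crossing.
(d) Entailed — the original entails any weakening of itself; this just drops 'in the evening', 'methodically' and generalizes the agent.
(e) Entailed — the original entails any weakening of itself; this just drops 'in the studio', 'methodically'.
(f) Entailed — 'scrub' is an activity; 'was scrubbing' entails that some scrubbing happened, so 'scrubbed' holds.

(b), (c), (d), (e), (f)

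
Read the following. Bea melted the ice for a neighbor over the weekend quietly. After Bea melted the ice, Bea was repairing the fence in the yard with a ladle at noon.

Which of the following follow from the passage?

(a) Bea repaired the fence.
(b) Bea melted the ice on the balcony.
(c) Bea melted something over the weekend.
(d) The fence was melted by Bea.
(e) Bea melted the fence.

(c)

(a) Not entailed — 'was repairing' is progressive on an accomplishment; it does not entail the completed 'repaired'.
(b) Not entailed — 'on the balcony' adds information not in the original event.
(c) Entailed — this follows by dropping conjuncts from the melting event's description.
(d) Not entailed — Bea melted the ice, not the fence; the fence belongs to the repairing event.
(e) Not entailed — Bea melted the ice, not the fence; the fence belongs to the repairing event.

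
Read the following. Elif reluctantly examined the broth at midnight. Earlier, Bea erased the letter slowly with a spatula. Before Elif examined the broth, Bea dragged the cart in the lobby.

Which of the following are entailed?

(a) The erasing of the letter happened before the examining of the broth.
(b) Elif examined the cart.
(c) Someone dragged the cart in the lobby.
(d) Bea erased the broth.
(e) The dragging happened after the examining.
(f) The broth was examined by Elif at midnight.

(a) Entailed — the narrative places the erasing before the examining.
(b) Not entailed — Elif examined the broth, not the cart; the cart belongs to the dragging event.
(c) Entailed — every conjunct here is already in the original dragging event.
(d) Not entailed — Bea erased the letter, not the broth; the broth belongs to the examining event.
(e) Not entailed — the narrative places the dragging before the examining, not after.
(f) Entailed — the original entails any weakening of itself; this just drops 'reluctantly'.

(a), (c), (f)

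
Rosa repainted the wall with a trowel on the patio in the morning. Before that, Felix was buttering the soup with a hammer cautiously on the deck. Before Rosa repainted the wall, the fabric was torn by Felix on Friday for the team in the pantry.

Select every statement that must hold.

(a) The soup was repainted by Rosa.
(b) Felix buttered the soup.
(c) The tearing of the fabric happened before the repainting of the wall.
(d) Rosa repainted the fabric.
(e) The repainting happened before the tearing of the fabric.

(a) Not entailed — Rosa repainted the wall, not the soup; the soup belongs to the buttering event.
(b) Not entailed — 'was buttering' is progressive on an accomplishment; it does not entail the completed 'buttered'.
(c) Entailed — the narrative places the tearing before the repainting.
(d) Not entailed — Rosa repainted the wall, not the fabric; the fabric belongs to the tearing event.
(e) Not entailed — the narrative places the tearing before the repainting, not after.

(c)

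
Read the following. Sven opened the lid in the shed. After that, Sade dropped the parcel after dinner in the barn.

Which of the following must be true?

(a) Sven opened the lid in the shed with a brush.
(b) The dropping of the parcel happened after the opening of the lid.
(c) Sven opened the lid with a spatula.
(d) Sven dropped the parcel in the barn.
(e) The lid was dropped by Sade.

(a) Not entailed — 'with a brush' adds information not in the original event.
(b) Entailed — the narrative places the opening before the dropping.
(c) Not entailed — 'with a spatula' adds information not in the original event.
(d) Not entailed — the passage has Sade dropping the parcel, not Sven.
(e) Not entailed — Sade dropped the parcel, not the lid; the lid belongs to the opening event.

(b)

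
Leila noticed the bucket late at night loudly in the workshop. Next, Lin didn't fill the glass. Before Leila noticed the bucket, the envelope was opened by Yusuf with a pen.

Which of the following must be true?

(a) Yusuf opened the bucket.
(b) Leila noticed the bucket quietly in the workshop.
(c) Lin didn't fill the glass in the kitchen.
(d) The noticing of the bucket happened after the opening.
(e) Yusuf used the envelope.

(c), (d)

(a) Not entailed — Yusuf opened the envelope, not the bucket; the bucket belongs to the noticing event.
(b) Not entailed — 'quietly' adds a manner not in (and inconsistent with) the original.
(c) Entailed — under negation, adding a further restriction is entailed: if no such filling event occurred, none occurred in the kitchen either.
(d) Entailed — the narrative places the opening before the noticing.
(e) Not entailed — the envelope is the patient, not an instrument — Yusuf used a pen.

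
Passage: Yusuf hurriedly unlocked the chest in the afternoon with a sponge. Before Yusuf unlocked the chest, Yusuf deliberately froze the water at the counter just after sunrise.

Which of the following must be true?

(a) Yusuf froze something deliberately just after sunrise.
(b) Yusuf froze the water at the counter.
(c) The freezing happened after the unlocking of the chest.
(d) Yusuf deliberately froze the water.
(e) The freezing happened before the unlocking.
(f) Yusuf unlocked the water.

(a) Entailed — every conjunct here is already in the original freezing event.
(b) Entailed — every conjunct here is already in the original freezing event.
(c) Not entailed — the narrative places the freezing before the unlocking, not after.
(d) Entailed — every conjunct here is already in the original freezing event.
(e) Entailed — the narrative places the freezing before the unlocking.
(f) Not entailed — Yusuf unlocked the chest, not the water; the water belongs to the freezing event.

(a), (b), (d), (e)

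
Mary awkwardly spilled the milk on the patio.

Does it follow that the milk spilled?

'Mary spilled the milk' is the causative; it entails the inchoative 'the milk spilled'.

yes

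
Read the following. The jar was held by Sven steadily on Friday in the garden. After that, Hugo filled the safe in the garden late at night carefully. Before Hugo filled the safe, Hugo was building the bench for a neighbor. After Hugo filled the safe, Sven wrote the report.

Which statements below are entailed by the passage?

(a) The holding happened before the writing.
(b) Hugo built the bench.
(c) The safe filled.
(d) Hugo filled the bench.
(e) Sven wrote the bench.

(a), (c)

(a) Entailed — the narrative places the holding before the writing.
(b) Not entailed — 'was building' is progressive on an accomplishment; it does not entail the completed 'built'.
(c) Entailed — 'Hugo filled the safe' is causative; it entails the inchoative 'the safe filled'.
(d) Not entailed — Hugo filled the safe, not the bench; the bench belongs to the building event.
(e) Not entailed — Sven wrote the report, not the bench; the bench belongs to the building event.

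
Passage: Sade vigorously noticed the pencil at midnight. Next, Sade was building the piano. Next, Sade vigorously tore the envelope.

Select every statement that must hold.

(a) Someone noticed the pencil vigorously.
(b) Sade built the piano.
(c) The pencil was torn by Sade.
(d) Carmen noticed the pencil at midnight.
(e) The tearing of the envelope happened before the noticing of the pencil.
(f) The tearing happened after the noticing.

(a) Entailed — this follows by dropping conjuncts from the noticing event's description.
(b) Not entailed — 'was building' is progressive on an accomplishment; it does not entail the completed 'built'.
(c) Not entailed — Sade tore the envelope, not the pencil; the pencil belongs to the noticing event.
(d) Not entailed — the passage has Sade noticing the pencil, not Carmen.
(e) Not entailed — the narrative places the noticing before the tearing, not after.
(f) Entailed — the narrative places the noticing before the tearing.

(a), (f)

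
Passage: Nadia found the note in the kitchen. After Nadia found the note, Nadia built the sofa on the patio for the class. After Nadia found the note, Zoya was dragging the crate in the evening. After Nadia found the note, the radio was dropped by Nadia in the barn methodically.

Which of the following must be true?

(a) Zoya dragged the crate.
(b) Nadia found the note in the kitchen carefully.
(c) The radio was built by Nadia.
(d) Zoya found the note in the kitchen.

(a) Entailed — 'drag' is an activity; 'was dragging' entails that some dragging happened, so 'dragged' holds.
(b) Not entailed — 'carefully' adds information not in the original event.
(c) Not entailed — Nadia built the sofa, not the radio; the radio belongs to the dropping event.
(d) Not entailed — the passage has Nadia finding the note, not Zoya.

(a)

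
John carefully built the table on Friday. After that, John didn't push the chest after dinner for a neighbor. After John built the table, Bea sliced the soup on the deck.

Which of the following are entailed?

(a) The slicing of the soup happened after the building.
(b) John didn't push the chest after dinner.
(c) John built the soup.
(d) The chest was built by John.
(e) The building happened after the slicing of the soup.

(a)

(a) Entailed — the narrative places the building before the slicing.
(b) Not entailed — dropping 'for a neighbor' under negation is not valid — the original leaves open that John pushed the chest some other way.
(c) Not entailed — John built the table, not the soup; the soup belongs to the slicing event.
(d) Not entailed — John built the table, not the chest; the chest belongs to the pushing event.
(e) Not entailed — the narrative places the building before the slicing, not after.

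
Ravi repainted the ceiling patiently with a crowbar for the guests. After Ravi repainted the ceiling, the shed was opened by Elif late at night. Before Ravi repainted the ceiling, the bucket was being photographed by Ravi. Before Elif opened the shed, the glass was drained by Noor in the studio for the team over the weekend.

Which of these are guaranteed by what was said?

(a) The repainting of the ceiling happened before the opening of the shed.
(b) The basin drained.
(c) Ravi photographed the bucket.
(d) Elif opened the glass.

(a)

(a) Entailed — the narrative places the repainting before the opening.
(b) Not entailed — the glass is what drained, not the basin.
(c) Not entailed — 'was photographing' is progressive on an accomplishment; it does not entail the completed 'photographed'.
(d) Not entailed — Elif opened the shed, not the glass; the glass belongs to the draining event.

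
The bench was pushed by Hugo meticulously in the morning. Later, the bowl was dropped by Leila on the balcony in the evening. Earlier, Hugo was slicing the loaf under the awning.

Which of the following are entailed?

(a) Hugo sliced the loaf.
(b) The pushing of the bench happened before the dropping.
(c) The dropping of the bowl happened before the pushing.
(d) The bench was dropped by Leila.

(a) Not entailed — 'was slicing' is progressive on an accomplishment; it does not entail the completed 'sliced'.
(b) Entailed — the narrative places the pushing before the dropping.
(c) Not entailed — the narrative places the pushing before the dropping, not after.
(d) Not entailed — Leila dropped the bowl, not the bench; the bench belongs to the pushing event.

(b)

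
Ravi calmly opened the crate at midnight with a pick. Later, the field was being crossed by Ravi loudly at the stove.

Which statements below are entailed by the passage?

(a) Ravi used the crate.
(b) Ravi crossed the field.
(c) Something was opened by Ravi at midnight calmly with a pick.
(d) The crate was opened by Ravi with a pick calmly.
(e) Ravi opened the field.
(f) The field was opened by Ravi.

(a) Not entailed — the crate is the patient, not an instrument — Ravi used a pick.
(b) Not entailed — 'was crossing' is progressive on an accomplishment; it does not entail the completed 'crossed'.
(c) Entailed — generalizing the patient leaves a sub-description the original still satisfies.
(d) Entailed — dropping 'at midnight' leaves a sub-description the original still satisfies.
(e) Not entailed — Ravi opened the crate, not the field; the field belongs to the crossing event.
(f) Not entailed — Ravi opened the crate, not the field; the field belongs to the crossing event.

(c), (d)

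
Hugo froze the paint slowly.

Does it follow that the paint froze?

'Hugo froze the paint' is the causative; it entails the inchoative 'the paint froze'.

yes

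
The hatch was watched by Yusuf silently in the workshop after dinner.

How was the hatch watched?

silently

'silently' marks the manner of the watching event.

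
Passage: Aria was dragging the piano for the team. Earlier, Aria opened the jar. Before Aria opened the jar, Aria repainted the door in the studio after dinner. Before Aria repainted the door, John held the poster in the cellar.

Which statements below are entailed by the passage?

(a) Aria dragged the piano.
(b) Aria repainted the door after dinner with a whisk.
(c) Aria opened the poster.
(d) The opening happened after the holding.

(a) Entailed — 'drag' is an activity; 'was dragging' entails that some dragging happened, so 'dragged' holds.
(b) Not entailed — 'with a whisk' adds information not in the original event.
(c) Not entailed — Aria opened the jar, not the poster; the poster belongs to the holding event.
(d) Entailed — the narrative places the holding before the opening.

(a), (d)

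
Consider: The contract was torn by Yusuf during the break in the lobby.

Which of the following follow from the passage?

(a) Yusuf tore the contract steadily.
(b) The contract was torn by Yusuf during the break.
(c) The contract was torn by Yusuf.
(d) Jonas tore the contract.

(b), (c)

(a) Not entailed — 'steadily' adds information not in the original event.
(b) Entailed — dropping 'in the lobby' leaves a sub-description the original still satisfies.
(c) Entailed — dropping 'during the break', 'in the lobby' leaves a sub-description the original still satisfies.
(d) Not entailed — the passage has Yusuf tearing the contract, not Jonas.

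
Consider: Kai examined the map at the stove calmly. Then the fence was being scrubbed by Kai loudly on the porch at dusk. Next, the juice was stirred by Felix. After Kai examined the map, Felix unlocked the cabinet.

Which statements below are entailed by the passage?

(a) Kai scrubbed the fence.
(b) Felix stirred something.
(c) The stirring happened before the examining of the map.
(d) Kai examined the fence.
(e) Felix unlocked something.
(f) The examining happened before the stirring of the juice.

(a) Entailed — 'scrub' is an activity; 'was scrubbing' entails that some scrubbing happened, so 'scrubbed' holds.
(b) Entailed — this follows by dropping conjuncts from the stirring event's description.
(c) Not entailed — the narrative places the examining before the stirring, not after.
(d) Not entailed — Kai examined the map, not the fence; the fence belongs to the scrubbing event.
(e) Entailed — this follows by dropping conjuncts from the unlocking event's description.
(f) Entailed — the narrative places the examining before the stirring.

(a), (b), (e), (f)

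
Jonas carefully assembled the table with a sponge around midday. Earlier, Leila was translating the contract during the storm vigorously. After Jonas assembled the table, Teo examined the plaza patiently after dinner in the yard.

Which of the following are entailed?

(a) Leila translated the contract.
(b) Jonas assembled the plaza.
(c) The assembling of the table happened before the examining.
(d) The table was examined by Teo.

(c)

(a) Not entailed — 'was translating' is progressive on an accomplishment; it does not entail the completed 'translated'.
(b) Not entailed — Jonas assembled the table, not the plaza; the plaza belongs to the examining event.
(c) Entailed — the narrative places the assembling before the examining.
(d) Not entailed — Teo examined the plaza, not the table; the table belongs to the assembling event.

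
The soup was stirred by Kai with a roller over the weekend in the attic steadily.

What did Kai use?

a roller

'with a roller' marks the instrument of the stirring event.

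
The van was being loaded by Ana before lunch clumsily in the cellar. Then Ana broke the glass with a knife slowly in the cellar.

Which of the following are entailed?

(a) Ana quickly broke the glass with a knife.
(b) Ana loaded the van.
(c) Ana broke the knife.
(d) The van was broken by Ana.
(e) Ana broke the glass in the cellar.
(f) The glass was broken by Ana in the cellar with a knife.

(a) Not entailed — 'quickly' adds a manner not in (and inconsistent with) the original.
(b) Not entailed — 'was loading' is progressive on an accomplishment; it does not entail the completed 'loaded'.
(c) Not entailed — the knife is the instrument, not what was broken.
(d) Not entailed — Ana broke the glass, not the van; the van belongs to the loading event.
(e) Entailed — dropping 'slowly', 'with a knife' leaves a sub-description the original still satisfies.
(f) Entailed — the original entails any weakening of itself; this just drops 'slowly'.

(e), (f)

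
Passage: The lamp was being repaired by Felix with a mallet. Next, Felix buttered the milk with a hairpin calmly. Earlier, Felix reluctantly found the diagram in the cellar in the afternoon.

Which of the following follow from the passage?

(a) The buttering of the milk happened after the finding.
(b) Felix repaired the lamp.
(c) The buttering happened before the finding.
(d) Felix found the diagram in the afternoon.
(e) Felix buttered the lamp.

(a) Entailed — the narrative places the finding before the buttering.
(b) Not entailed — 'was repairing' is progressive on an accomplishment; it does not entail the completed 'repaired'.
(c) Not entailed — the narrative places the finding before the buttering, not after.
(d) Entailed — every conjunct here is already in the original finding event.
(e) Not entailed — Felix buttered the milk, not the lamp; the lamp belongs to the repairing event.

(a), (d)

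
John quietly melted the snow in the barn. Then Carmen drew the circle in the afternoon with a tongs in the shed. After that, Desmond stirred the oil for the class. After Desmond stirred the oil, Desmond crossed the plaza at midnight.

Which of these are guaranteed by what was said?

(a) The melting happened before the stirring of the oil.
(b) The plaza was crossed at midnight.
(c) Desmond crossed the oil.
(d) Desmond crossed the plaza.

(a) Entailed — the narrative places the melting before the stirring.
(b) Entailed — this follows by dropping conjuncts from the crossing event's description.
(c) Not entailed — Desmond crossed the plaza, not the oil; the oil belongs to the stirring event.
(d) Entailed — this follows by dropping conjuncts from the crossing event's description.

(a), (b), (d)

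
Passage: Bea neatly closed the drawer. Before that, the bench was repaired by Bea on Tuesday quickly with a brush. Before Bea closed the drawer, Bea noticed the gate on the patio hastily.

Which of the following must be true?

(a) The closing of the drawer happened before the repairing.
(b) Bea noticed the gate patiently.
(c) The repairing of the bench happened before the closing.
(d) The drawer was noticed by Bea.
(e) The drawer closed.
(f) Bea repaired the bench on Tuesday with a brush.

(c), (e), (f)

(a) Not entailed — the narrative places the repairing before the closing, not after.
(b) Not entailed — 'patiently' adds a manner not in (and inconsistent with) the original.
(c) Entailed — the narrative places the repairing before the closing.
(d) Not entailed — Bea noticed the gate, not the drawer; the drawer belongs to the closing event.
(e) Entailed — 'Bea closed the drawer' is causative; it entails the inchoative 'the drawer closed'.
(f) Entailed — the original entails any weakening of itself; this just drops 'quickly'.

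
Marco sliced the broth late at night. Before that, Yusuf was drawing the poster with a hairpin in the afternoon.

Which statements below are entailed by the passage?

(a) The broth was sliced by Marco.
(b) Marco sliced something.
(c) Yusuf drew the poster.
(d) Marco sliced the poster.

(a) Entailed — every conjunct here is already in the original slicing event.
(b) Entailed — every conjunct here is already in the original slicing event.
(c) Not entailed — 'was drawing' is progressive on an accomplishment; it does not entail the completed 'drew'.
(d) Not entailed — Marco sliced the broth, not the poster; the poster belongs to the drawing event.

(a), (b)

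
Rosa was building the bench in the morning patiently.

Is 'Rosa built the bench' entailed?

no

'was building' is progressive; for an accomplishment like 'build the bench', it doesn't entail completion.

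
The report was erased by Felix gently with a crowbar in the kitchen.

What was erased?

'the report' marks the patient of the erasing event.

the report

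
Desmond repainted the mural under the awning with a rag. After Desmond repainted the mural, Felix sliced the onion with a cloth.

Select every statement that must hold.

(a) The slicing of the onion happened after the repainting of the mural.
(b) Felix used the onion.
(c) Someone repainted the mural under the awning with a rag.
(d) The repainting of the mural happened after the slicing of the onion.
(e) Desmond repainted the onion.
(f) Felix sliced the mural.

(a) Entailed — the narrative places the repainting before the slicing.
(b) Not entailed — the onion is the patient, not an instrument — Felix used a cloth.
(c) Entailed — every conjunct here is already in the original repainting event.
(d) Not entailed — the narrative places the repainting before the slicing, not after.
(e) Not entailed — Desmond repainted the mural, not the onion; the onion belongs to the slicing event.
(f) Not entailed — Felix sliced the onion, not the mural; the mural belongs to the repainting event.

(a), (c)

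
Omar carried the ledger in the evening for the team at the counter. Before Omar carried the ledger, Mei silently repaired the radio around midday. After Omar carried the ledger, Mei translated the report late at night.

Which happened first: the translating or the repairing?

The connectives place the repairing before the translating.

the repairing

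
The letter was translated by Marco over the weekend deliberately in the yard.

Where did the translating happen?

'in the yard' marks the location of the translating event.

in the yard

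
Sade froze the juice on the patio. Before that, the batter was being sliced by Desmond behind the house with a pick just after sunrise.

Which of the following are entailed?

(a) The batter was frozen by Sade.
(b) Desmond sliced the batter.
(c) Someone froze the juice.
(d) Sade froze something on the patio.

(c), (d)

(a) Not entailed — Sade froze the juice, not the batter; the batter belongs to the slicing event.
(b) Not entailed — 'was slicing' is progressive on an accomplishment; it does not entail the completed 'sliced'.
(c) Entailed — dropping 'on the patio' and generalizing the agent leaves a sub-description the original still satisfies.
(d) Entailed — this follows by dropping conjuncts from the freezing event's description.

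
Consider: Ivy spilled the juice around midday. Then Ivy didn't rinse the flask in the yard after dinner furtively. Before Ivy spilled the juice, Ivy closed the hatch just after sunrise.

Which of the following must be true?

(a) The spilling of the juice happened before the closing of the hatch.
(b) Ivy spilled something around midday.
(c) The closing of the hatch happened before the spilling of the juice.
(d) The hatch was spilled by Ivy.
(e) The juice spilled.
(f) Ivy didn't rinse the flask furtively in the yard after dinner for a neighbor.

(b), (c), (e), (f)

(a) Not entailed — the narrative places the closing before the spilling, not after.
(b) Entailed — this follows by dropping conjuncts from the spilling event's description.
(c) Entailed — the narrative places the closing before the spilling.
(d) Not entailed — Ivy spilled the juice, not the hatch; the hatch belongs to the closing event.
(e) Entailed — 'Ivy spilled the juice' is causative; it entails the inchoative 'the juice spilled'.
(f) Entailed — under negation, adding a further restriction is entailed: if no such rinsing event occurred, none occurred for a neighbor either.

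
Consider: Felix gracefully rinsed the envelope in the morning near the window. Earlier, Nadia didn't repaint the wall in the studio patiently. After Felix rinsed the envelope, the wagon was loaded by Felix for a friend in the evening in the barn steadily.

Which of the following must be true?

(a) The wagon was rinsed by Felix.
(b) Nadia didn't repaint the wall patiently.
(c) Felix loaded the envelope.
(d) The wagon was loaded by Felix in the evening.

(a) Not entailed — Felix rinsed the envelope, not the wagon; the wagon belongs to the loading event.
(b) Not entailed — dropping 'in the studio' under negation is not valid — the original leaves open that Nadia repainted the wall some other way.
(c) Not entailed — Felix loaded the wagon, not the envelope; the envelope belongs to the rinsing event.
(d) Entailed — dropping 'in the barn', 'for a friend', 'steadily' leaves a sub-description the original still satisfies.

(d)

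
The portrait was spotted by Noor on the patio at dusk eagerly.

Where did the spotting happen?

on the patio

'on the patio' marks the location of the spotting event.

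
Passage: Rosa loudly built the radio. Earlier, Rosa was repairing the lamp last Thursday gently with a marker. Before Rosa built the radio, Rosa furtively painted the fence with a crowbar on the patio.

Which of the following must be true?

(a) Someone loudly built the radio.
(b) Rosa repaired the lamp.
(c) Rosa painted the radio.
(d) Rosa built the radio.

(a), (d)

(a) Entailed — generalizing the agent leaves a sub-description the original still satisfies.
(b) Not entailed — 'was repairing' is progressive on an accomplishment; it does not entail the completed 'repaired'.
(c) Not entailed — Rosa painted the fence, not the radio; the radio belongs to the building event.
(d) Entailed — this follows by dropping conjuncts from the building event's description.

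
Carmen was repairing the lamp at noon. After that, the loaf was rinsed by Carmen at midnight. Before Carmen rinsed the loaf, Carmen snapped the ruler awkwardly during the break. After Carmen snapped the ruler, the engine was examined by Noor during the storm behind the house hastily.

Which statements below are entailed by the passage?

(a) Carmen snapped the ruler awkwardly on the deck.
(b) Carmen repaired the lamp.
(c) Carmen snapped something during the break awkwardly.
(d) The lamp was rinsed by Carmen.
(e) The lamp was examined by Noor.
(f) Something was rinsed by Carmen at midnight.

(c), (f)

(a) Not entailed — 'on the deck' adds information not in the original event.
(b) Not entailed — 'was repairing' is progressive on an accomplishment; it does not entail the completed 'repaired'.
(c) Entailed — every conjunct here is already in the original snapping event.
(d) Not entailed — Carmen rinsed the loaf, not the lamp; the lamp belongs to the repairing event.
(e) Not entailed — Noor examined the engine, not the lamp; the lamp belongs to the repairing event.
(f) Entailed — every conjunct here is already in the original rinsing event.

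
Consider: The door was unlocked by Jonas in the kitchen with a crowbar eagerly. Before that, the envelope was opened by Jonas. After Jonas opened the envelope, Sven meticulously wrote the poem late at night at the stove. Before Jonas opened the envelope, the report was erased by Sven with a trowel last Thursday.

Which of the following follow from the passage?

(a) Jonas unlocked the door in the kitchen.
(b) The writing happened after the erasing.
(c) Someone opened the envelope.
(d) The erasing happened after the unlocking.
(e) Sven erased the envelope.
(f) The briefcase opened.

(a), (b), (c)

(a) Entailed — dropping 'with a crowbar', 'eagerly' leaves a sub-description the original still satisfies.
(b) Entailed — the narrative places the erasing before the writing.
(c) Entailed — generalizing the agent leaves a sub-description the original still satisfies.
(d) Not entailed — the narrative places the erasing before the unlocking, not after.
(e) Not entailed — Sven erased the report, not the envelope; the envelope belongs to the opening event.
(f) Not entailed — the envelope is what opened, not the briefcase.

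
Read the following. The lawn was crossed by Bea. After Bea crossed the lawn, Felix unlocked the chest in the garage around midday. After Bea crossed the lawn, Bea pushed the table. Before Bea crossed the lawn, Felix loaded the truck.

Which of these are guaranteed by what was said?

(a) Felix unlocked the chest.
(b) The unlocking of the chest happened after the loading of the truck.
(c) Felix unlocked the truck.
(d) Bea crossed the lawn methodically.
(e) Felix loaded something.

(a), (b), (e)

(a) Entailed — every conjunct here is already in the original unlocking event.
(b) Entailed — the narrative places the loading before the unlocking.
(c) Not entailed — Felix unlocked the chest, not the truck; the truck belongs to the loading event.
(d) Not entailed — 'methodically' adds information not in the original event.
(e) Entailed — every conjunct here is already in the original loading event.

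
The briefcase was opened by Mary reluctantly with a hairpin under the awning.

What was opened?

'the briefcase' marks the patient of the opening event.

the briefcase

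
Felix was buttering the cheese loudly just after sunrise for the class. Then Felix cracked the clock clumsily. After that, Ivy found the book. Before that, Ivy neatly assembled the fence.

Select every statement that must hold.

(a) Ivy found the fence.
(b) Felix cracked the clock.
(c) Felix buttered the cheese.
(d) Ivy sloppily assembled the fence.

(a) Not entailed — Ivy found the book, not the fence; the fence belongs to the assembling event.
(b) Entailed — this follows by dropping conjuncts from the cracking event's description.
(c) Not entailed — 'was buttering' is progressive on an accomplishment; it does not entail the completed 'buttered'.
(d) Not entailed — 'sloppily' adds a manner not in (and inconsistent with) the original.

(b)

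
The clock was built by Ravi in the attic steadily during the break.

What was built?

the clock

'the clock' marks the patient of the building event.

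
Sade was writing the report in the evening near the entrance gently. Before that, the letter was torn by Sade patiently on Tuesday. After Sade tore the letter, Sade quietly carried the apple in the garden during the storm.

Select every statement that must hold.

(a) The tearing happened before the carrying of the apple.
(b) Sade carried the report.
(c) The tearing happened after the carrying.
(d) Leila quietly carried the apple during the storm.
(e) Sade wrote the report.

(a)

(a) Entailed — the narrative places the tearing before the carrying.
(b) Not entailed — Sade carried the apple, not the report; the report belongs to the writing event.
(c) Not entailed — the narrative places the tearing before the carrying, not after.
(d) Not entailed — the passage has Sade carrying the apple, not Leila.
(e) Not entailed — 'was writing' is progressive on an accomplishment; it does not entail the completed 'wrote'.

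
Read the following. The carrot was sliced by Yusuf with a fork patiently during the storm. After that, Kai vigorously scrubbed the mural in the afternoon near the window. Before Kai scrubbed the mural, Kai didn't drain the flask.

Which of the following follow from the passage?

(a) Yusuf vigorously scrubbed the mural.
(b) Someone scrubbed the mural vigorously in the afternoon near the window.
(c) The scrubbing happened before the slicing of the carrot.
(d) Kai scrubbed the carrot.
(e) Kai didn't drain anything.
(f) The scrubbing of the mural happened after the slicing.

(b), (f)

(a) Not entailed — the passage has Kai scrubbing the mural, not Yusuf.
(b) Entailed — the original entails any weakening of itself; this just generalizes the agent.
(c) Not entailed — the narrative places the slicing before the scrubbing, not after.
(d) Not entailed — Kai scrubbed the mural, not the carrot; the carrot belongs to the slicing event.
(e) Not entailed — the original only denies this specific event; Kai may have drained something else.
(f) Entailed — the narrative places the slicing before the scrubbing.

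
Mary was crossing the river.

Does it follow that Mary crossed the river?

no

'was crossing' is progressive; for an accomplishment like 'cross the river', it doesn't entail completion.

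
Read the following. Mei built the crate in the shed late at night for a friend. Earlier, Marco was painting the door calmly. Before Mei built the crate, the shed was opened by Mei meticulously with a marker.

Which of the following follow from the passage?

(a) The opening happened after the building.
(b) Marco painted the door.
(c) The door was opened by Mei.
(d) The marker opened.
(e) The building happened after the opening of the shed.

(a) Not entailed — the narrative places the opening before the building, not after.
(b) Not entailed — 'was painting' is progressive on an accomplishment; it does not entail the completed 'painted'.
(c) Not entailed — Mei opened the shed, not the door; the door belongs to the painting event.
(d) Not entailed — the shed is what opened, not the marker.
(e) Entailed — the narrative places the opening before the building.

(e)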